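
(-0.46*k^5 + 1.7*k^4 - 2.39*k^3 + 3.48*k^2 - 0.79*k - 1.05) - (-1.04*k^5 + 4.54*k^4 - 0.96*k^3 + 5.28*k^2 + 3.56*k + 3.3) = 0.58*k^5 - 2.84*k^4 - 1.43*k^3 - 1.8*k^2 - 4.35*k - 4.35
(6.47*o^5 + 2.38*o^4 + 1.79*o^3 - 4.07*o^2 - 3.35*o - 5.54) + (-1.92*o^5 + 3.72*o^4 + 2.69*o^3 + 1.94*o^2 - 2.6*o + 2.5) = 4.55*o^5 + 6.1*o^4 + 4.48*o^3 - 2.13*o^2 - 5.95*o - 3.04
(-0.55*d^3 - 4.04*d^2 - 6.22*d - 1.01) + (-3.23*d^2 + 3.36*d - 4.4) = -0.55*d^3 - 7.27*d^2 - 2.86*d - 5.41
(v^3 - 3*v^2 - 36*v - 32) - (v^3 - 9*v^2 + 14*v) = 6*v^2 - 50*v - 32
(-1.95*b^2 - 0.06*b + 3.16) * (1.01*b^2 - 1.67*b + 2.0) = -1.9695*b^4 + 3.1959*b^3 - 0.6082*b^2 - 5.3972*b + 6.32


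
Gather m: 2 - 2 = 0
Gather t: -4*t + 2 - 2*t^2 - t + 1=-2*t^2 - 5*t + 3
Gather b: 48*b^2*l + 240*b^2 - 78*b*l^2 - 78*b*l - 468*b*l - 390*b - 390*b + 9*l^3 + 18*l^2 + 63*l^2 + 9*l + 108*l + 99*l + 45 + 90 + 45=b^2*(48*l + 240) + b*(-78*l^2 - 546*l - 780) + 9*l^3 + 81*l^2 + 216*l + 180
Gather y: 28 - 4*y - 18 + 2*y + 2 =12 - 2*y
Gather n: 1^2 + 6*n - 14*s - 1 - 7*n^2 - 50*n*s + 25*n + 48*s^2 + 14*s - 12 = -7*n^2 + n*(31 - 50*s) + 48*s^2 - 12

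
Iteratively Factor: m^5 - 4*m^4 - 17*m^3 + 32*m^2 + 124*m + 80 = (m - 5)*(m^4 + m^3 - 12*m^2 - 28*m - 16) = (m - 5)*(m + 1)*(m^3 - 12*m - 16) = (m - 5)*(m - 4)*(m + 1)*(m^2 + 4*m + 4) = (m - 5)*(m - 4)*(m + 1)*(m + 2)*(m + 2)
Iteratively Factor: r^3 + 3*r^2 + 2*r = (r)*(r^2 + 3*r + 2) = r*(r + 2)*(r + 1)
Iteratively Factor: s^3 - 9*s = (s)*(s^2 - 9) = s*(s - 3)*(s + 3)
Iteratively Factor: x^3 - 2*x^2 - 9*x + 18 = (x + 3)*(x^2 - 5*x + 6) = (x - 3)*(x + 3)*(x - 2)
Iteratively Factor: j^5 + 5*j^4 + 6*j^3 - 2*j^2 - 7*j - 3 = (j + 1)*(j^4 + 4*j^3 + 2*j^2 - 4*j - 3) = (j - 1)*(j + 1)*(j^3 + 5*j^2 + 7*j + 3) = (j - 1)*(j + 1)*(j + 3)*(j^2 + 2*j + 1) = (j - 1)*(j + 1)^2*(j + 3)*(j + 1)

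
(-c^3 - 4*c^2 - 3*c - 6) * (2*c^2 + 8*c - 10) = -2*c^5 - 16*c^4 - 28*c^3 + 4*c^2 - 18*c + 60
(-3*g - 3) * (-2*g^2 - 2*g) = 6*g^3 + 12*g^2 + 6*g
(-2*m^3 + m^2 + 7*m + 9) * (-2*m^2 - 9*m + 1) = 4*m^5 + 16*m^4 - 25*m^3 - 80*m^2 - 74*m + 9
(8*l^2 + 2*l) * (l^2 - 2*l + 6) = 8*l^4 - 14*l^3 + 44*l^2 + 12*l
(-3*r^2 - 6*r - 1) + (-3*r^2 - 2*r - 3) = -6*r^2 - 8*r - 4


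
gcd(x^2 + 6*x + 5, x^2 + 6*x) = 1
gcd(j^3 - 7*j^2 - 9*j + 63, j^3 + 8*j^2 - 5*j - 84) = j - 3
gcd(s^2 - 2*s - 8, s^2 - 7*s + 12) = s - 4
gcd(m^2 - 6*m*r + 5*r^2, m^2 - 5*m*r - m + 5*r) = -m + 5*r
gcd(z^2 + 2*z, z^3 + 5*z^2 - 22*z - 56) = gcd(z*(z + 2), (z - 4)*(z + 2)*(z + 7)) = z + 2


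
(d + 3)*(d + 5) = d^2 + 8*d + 15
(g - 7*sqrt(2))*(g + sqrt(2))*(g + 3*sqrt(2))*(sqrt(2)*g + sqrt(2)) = sqrt(2)*g^4 - 6*g^3 + sqrt(2)*g^3 - 50*sqrt(2)*g^2 - 6*g^2 - 84*g - 50*sqrt(2)*g - 84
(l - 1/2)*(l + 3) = l^2 + 5*l/2 - 3/2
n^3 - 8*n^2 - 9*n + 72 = (n - 8)*(n - 3)*(n + 3)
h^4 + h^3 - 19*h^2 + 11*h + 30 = (h - 3)*(h - 2)*(h + 1)*(h + 5)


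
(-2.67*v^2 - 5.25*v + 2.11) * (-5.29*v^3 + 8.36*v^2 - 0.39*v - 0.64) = 14.1243*v^5 + 5.4513*v^4 - 54.0106*v^3 + 21.3959*v^2 + 2.5371*v - 1.3504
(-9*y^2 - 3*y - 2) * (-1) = 9*y^2 + 3*y + 2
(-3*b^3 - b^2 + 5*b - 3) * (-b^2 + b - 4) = 3*b^5 - 2*b^4 + 6*b^3 + 12*b^2 - 23*b + 12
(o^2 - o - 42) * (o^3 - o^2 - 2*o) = o^5 - 2*o^4 - 43*o^3 + 44*o^2 + 84*o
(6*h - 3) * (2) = 12*h - 6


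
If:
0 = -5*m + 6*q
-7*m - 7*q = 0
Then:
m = 0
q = 0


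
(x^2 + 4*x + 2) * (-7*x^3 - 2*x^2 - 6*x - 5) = -7*x^5 - 30*x^4 - 28*x^3 - 33*x^2 - 32*x - 10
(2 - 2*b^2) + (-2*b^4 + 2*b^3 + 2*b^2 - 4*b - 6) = -2*b^4 + 2*b^3 - 4*b - 4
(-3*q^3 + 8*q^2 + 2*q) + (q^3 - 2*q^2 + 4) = -2*q^3 + 6*q^2 + 2*q + 4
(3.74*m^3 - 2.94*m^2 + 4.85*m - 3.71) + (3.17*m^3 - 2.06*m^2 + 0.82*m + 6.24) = 6.91*m^3 - 5.0*m^2 + 5.67*m + 2.53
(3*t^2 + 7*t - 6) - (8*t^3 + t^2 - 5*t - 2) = -8*t^3 + 2*t^2 + 12*t - 4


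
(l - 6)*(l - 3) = l^2 - 9*l + 18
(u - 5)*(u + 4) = u^2 - u - 20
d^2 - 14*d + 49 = (d - 7)^2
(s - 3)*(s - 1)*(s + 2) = s^3 - 2*s^2 - 5*s + 6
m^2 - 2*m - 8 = (m - 4)*(m + 2)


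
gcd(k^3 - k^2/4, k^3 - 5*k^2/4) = k^2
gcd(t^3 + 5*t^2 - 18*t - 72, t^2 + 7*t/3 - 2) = t + 3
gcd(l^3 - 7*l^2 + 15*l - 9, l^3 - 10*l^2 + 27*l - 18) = l^2 - 4*l + 3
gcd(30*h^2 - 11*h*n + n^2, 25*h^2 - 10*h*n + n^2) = 5*h - n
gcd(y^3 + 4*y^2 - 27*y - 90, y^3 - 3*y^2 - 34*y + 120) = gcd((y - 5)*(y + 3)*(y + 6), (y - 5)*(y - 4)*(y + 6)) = y^2 + y - 30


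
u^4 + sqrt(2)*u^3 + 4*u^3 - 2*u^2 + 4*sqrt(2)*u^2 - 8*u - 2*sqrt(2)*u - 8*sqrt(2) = (u + 4)*(u - sqrt(2))*(u + sqrt(2))^2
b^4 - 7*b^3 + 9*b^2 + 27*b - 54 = (b - 3)^3*(b + 2)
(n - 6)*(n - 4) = n^2 - 10*n + 24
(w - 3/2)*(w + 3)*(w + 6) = w^3 + 15*w^2/2 + 9*w/2 - 27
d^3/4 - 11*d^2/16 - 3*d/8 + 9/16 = (d/4 + 1/4)*(d - 3)*(d - 3/4)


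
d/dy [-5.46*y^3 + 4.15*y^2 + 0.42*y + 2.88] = -16.38*y^2 + 8.3*y + 0.42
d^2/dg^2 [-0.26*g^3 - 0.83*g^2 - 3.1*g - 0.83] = -1.56*g - 1.66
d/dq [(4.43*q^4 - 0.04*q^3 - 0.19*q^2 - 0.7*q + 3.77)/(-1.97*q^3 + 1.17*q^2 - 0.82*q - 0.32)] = (-8.7271*q^6 + 10.3662*q^5 - 11.3189*q^4 - 8.3628*q^3 + 23.2939*q^2 - 8.7002*q + 3.3154)/(3.8809*q^6 - 4.6098*q^5 + 4.5997*q^4 - 0.658*q^3 - 0.0764000000000001*q^2 + 0.5248*q + 0.1024)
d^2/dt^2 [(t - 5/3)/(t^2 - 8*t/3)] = 2*(27*t^3 - 135*t^2 + 360*t - 320)/(t^3*(27*t^3 - 216*t^2 + 576*t - 512))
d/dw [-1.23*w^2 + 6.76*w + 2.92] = 6.76 - 2.46*w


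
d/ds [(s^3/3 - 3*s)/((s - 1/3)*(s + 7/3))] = 9*(3*s^4 + 12*s^3 + 20*s^2 + 21)/(81*s^4 + 324*s^3 + 198*s^2 - 252*s + 49)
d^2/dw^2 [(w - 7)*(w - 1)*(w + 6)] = 6*w - 4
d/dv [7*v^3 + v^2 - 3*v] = 21*v^2 + 2*v - 3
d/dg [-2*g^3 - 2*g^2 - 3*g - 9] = -6*g^2 - 4*g - 3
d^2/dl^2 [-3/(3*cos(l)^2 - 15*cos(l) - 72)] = (-4*sin(l)^4 + 123*sin(l)^2 + 405*cos(l)/4 + 15*cos(3*l)/4 - 21)/(sin(l)^2 + 5*cos(l) + 23)^3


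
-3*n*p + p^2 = p*(-3*n + p)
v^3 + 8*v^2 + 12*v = v*(v + 2)*(v + 6)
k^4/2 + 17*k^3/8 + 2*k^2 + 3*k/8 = k*(k/2 + 1/2)*(k + 1/4)*(k + 3)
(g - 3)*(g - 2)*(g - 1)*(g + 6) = g^4 - 25*g^2 + 60*g - 36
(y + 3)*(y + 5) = y^2 + 8*y + 15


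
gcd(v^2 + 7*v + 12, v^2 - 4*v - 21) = v + 3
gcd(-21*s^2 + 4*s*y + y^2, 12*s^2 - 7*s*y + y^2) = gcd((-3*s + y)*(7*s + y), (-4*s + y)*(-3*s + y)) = -3*s + y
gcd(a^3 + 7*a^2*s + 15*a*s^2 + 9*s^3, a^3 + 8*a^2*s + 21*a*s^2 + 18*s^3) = a^2 + 6*a*s + 9*s^2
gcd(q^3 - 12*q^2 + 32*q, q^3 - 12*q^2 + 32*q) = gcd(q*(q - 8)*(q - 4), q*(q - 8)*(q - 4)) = q^3 - 12*q^2 + 32*q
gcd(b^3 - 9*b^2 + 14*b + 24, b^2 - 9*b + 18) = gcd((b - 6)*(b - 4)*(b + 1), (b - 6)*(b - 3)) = b - 6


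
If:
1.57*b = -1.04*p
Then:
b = -0.662420382165605*p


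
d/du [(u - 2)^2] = 2*u - 4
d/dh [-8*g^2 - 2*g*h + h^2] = -2*g + 2*h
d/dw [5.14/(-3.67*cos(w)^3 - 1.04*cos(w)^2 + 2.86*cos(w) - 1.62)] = (-56.5914*cos(w)^2 - 10.6912*cos(w) + 14.7004)*sin(w)/(3.67*cos(w)^3 + 1.04*cos(w)^2 - 2.86*cos(w) + 1.62)^2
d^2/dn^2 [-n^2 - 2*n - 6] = -2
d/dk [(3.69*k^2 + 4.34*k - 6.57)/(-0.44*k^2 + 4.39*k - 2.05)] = (18.1087*k^2 - 20.9106*k + 19.9453)/(0.1936*k^4 - 3.8632*k^3 + 21.0761*k^2 - 17.999*k + 4.2025)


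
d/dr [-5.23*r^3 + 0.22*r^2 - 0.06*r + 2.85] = -15.69*r^2 + 0.44*r - 0.06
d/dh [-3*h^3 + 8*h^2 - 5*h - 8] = -9*h^2 + 16*h - 5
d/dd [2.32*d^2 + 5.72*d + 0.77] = 4.64*d + 5.72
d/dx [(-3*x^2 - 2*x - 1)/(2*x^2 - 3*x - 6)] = (13*x^2 + 40*x + 9)/(4*x^4 - 12*x^3 - 15*x^2 + 36*x + 36)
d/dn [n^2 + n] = 2*n + 1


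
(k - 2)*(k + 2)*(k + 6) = k^3 + 6*k^2 - 4*k - 24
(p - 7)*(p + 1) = p^2 - 6*p - 7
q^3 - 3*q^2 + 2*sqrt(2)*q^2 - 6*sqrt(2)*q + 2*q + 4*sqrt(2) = (q - 2)*(q - 1)*(q + 2*sqrt(2))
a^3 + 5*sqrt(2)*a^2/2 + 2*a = a*(a + sqrt(2)/2)*(a + 2*sqrt(2))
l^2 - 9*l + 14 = (l - 7)*(l - 2)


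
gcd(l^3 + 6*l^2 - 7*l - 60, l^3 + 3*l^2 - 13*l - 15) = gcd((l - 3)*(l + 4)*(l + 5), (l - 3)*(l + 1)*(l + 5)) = l^2 + 2*l - 15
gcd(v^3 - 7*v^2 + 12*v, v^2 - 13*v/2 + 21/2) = v - 3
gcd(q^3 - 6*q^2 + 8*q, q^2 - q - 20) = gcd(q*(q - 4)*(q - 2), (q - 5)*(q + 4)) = 1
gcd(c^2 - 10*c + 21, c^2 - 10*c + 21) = c^2 - 10*c + 21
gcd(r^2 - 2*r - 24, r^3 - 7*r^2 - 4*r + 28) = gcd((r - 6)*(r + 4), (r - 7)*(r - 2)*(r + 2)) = 1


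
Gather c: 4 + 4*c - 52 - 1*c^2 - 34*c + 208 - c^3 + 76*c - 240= -c^3 - c^2 + 46*c - 80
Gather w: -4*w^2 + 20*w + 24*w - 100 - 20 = -4*w^2 + 44*w - 120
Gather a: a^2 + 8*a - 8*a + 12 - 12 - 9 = a^2 - 9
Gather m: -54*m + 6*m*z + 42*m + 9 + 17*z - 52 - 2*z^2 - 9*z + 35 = m*(6*z - 12) - 2*z^2 + 8*z - 8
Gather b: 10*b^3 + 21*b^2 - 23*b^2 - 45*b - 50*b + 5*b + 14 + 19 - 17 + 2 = 10*b^3 - 2*b^2 - 90*b + 18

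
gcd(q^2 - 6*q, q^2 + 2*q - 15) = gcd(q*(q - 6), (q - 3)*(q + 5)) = 1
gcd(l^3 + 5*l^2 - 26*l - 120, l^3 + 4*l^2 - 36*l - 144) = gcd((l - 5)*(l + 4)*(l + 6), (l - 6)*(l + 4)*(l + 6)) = l^2 + 10*l + 24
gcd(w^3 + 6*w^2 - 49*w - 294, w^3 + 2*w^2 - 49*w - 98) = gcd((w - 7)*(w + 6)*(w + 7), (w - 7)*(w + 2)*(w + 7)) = w^2 - 49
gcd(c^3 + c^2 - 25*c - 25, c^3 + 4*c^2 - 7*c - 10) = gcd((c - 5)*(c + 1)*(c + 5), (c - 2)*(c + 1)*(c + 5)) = c^2 + 6*c + 5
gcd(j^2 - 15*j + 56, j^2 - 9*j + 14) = j - 7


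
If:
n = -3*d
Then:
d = -n/3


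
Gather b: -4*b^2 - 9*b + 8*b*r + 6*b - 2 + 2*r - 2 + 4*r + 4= -4*b^2 + b*(8*r - 3) + 6*r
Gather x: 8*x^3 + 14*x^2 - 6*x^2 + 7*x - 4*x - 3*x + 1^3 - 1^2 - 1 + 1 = 8*x^3 + 8*x^2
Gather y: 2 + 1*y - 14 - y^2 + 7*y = -y^2 + 8*y - 12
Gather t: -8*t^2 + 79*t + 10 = -8*t^2 + 79*t + 10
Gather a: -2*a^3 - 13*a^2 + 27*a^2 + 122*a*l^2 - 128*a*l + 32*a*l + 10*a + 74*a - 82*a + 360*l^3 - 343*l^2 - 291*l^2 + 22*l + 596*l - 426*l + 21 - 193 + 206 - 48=-2*a^3 + 14*a^2 + a*(122*l^2 - 96*l + 2) + 360*l^3 - 634*l^2 + 192*l - 14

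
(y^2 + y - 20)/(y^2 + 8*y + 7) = (y^2 + y - 20)/(y^2 + 8*y + 7)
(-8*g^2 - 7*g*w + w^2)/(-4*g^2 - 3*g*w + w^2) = (-8*g + w)/(-4*g + w)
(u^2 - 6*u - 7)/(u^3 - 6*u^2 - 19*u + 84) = (u + 1)/(u^2 + u - 12)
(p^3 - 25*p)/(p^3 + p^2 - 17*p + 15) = p*(p - 5)/(p^2 - 4*p + 3)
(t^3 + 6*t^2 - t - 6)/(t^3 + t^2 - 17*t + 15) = (t^2 + 7*t + 6)/(t^2 + 2*t - 15)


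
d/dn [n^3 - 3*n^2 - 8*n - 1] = 3*n^2 - 6*n - 8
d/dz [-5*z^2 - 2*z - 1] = -10*z - 2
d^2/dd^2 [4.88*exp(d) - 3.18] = 4.88*exp(d)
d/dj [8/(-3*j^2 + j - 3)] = 8*(6*j - 1)/(3*j^2 - j + 3)^2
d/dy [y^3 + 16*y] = 3*y^2 + 16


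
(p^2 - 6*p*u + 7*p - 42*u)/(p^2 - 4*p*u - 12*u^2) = (p + 7)/(p + 2*u)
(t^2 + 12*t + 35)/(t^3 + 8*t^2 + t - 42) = (t + 5)/(t^2 + t - 6)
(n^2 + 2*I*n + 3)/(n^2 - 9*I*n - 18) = (n^2 + 2*I*n + 3)/(n^2 - 9*I*n - 18)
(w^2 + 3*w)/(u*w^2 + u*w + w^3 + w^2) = (w + 3)/(u*w + u + w^2 + w)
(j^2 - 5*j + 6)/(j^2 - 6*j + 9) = (j - 2)/(j - 3)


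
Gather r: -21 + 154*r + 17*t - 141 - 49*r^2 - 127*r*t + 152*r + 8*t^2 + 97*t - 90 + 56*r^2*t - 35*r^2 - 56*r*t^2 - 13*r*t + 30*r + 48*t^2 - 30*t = r^2*(56*t - 84) + r*(-56*t^2 - 140*t + 336) + 56*t^2 + 84*t - 252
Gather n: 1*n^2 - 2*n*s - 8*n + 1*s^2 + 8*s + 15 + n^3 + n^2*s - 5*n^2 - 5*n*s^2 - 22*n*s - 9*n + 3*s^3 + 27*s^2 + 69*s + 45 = n^3 + n^2*(s - 4) + n*(-5*s^2 - 24*s - 17) + 3*s^3 + 28*s^2 + 77*s + 60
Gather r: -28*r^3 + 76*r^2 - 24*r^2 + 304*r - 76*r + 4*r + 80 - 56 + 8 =-28*r^3 + 52*r^2 + 232*r + 32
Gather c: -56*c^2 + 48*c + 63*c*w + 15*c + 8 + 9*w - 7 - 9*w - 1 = -56*c^2 + c*(63*w + 63)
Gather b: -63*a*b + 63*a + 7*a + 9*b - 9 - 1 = 70*a + b*(9 - 63*a) - 10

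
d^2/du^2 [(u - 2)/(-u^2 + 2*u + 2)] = 2*(4*(u - 2)*(u - 1)^2 + (3*u - 4)*(-u^2 + 2*u + 2))/(-u^2 + 2*u + 2)^3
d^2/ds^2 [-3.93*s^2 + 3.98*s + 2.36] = -7.86000000000000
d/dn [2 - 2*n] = -2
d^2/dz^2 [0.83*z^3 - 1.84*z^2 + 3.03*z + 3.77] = 4.98*z - 3.68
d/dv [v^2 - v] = 2*v - 1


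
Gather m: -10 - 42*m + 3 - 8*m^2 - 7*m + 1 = -8*m^2 - 49*m - 6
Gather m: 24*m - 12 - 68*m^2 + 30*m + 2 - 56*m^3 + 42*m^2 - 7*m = -56*m^3 - 26*m^2 + 47*m - 10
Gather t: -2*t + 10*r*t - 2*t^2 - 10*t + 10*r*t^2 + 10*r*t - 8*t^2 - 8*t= t^2*(10*r - 10) + t*(20*r - 20)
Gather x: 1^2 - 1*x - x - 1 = -2*x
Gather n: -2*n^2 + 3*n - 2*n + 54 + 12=-2*n^2 + n + 66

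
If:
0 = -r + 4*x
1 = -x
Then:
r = -4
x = -1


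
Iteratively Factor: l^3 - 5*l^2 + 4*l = (l - 1)*(l^2 - 4*l) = (l - 4)*(l - 1)*(l)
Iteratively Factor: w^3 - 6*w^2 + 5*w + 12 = (w + 1)*(w^2 - 7*w + 12) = (w - 3)*(w + 1)*(w - 4)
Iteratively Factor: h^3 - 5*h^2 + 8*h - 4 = (h - 2)*(h^2 - 3*h + 2) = (h - 2)*(h - 1)*(h - 2)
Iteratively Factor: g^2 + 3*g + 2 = (g + 2)*(g + 1)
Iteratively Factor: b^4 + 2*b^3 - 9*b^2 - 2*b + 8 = (b - 2)*(b^3 + 4*b^2 - b - 4) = (b - 2)*(b + 4)*(b^2 - 1) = (b - 2)*(b - 1)*(b + 4)*(b + 1)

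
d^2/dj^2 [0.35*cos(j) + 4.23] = -0.35*cos(j)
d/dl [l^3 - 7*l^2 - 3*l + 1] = 3*l^2 - 14*l - 3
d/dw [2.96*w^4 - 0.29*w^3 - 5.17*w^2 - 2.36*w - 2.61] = 11.84*w^3 - 0.87*w^2 - 10.34*w - 2.36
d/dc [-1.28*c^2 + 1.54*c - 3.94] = 1.54 - 2.56*c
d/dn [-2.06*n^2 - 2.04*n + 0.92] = -4.12*n - 2.04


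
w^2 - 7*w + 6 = (w - 6)*(w - 1)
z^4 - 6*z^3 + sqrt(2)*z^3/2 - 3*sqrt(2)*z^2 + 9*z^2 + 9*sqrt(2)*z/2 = z*(z - 3)^2*(z + sqrt(2)/2)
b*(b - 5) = b^2 - 5*b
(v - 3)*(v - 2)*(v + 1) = v^3 - 4*v^2 + v + 6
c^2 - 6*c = c*(c - 6)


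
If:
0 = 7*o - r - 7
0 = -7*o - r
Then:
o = 1/2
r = -7/2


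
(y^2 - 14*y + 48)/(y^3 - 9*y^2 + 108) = (y - 8)/(y^2 - 3*y - 18)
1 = 1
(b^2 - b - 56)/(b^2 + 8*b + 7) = (b - 8)/(b + 1)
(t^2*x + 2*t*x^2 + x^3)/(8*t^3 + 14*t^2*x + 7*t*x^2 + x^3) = x*(t + x)/(8*t^2 + 6*t*x + x^2)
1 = 1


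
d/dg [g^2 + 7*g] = 2*g + 7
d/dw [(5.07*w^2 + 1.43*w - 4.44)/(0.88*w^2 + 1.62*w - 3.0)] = (6.955*w^2 - 22.6056*w + 2.9028)/(0.7744*w^4 + 2.8512*w^3 - 2.6556*w^2 - 9.72*w + 9.0)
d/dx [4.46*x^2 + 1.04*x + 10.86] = 8.92*x + 1.04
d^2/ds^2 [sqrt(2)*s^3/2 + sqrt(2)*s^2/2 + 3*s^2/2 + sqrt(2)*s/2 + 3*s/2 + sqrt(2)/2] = 3*sqrt(2)*s + sqrt(2) + 3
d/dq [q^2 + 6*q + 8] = 2*q + 6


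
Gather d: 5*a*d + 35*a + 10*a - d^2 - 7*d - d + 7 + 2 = 45*a - d^2 + d*(5*a - 8) + 9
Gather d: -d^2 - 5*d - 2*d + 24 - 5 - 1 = -d^2 - 7*d + 18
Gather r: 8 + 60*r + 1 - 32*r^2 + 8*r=-32*r^2 + 68*r + 9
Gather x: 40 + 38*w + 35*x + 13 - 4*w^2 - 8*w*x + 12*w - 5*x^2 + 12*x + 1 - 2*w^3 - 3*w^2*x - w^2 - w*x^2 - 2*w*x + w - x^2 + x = -2*w^3 - 5*w^2 + 51*w + x^2*(-w - 6) + x*(-3*w^2 - 10*w + 48) + 54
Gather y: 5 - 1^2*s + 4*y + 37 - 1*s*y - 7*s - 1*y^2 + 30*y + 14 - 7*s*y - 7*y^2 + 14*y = -8*s - 8*y^2 + y*(48 - 8*s) + 56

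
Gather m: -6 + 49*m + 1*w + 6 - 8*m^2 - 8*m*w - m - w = -8*m^2 + m*(48 - 8*w)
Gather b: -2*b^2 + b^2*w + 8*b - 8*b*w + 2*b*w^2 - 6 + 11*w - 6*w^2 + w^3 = b^2*(w - 2) + b*(2*w^2 - 8*w + 8) + w^3 - 6*w^2 + 11*w - 6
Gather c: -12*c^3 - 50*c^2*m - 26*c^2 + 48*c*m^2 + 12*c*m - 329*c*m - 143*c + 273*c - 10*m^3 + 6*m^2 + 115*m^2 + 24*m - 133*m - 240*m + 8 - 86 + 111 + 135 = -12*c^3 + c^2*(-50*m - 26) + c*(48*m^2 - 317*m + 130) - 10*m^3 + 121*m^2 - 349*m + 168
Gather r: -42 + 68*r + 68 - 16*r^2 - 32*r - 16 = -16*r^2 + 36*r + 10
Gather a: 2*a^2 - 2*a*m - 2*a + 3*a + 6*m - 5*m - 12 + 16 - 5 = 2*a^2 + a*(1 - 2*m) + m - 1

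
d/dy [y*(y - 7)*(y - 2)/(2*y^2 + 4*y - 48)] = (y^4 + 4*y^3 - 104*y^2 + 432*y - 336)/(2*(y^4 + 4*y^3 - 44*y^2 - 96*y + 576))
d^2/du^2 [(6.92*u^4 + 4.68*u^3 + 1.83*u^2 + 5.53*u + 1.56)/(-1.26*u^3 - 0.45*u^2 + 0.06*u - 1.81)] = (2.8421709430404e-14*u^8 - 4.35239999999999*u^6 + 41.0121360000001*u^5 + 44.747964*u^4 + 60.716262*u^3 - 109.901814*u^2 - 43.368642*u - 10.661634)/(2.000376*u^9 + 2.14326*u^8 + 0.479682*u^7 + 8.507673*u^6 + 6.134778*u^5 + 0.283419*u^4 + 12.090222*u^3 + 4.442283*u^2 - 0.589698*u + 5.929741)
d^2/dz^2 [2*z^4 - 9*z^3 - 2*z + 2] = 6*z*(4*z - 9)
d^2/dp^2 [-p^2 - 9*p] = -2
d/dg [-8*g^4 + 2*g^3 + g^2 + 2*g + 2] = -32*g^3 + 6*g^2 + 2*g + 2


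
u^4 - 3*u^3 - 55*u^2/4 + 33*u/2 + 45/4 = (u - 5)*(u - 3/2)*(u + 1/2)*(u + 3)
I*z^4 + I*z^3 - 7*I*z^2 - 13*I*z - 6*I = (z - 3)*(z + 1)*(z + 2)*(I*z + I)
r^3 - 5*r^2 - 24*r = r*(r - 8)*(r + 3)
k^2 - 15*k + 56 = (k - 8)*(k - 7)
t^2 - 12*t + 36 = (t - 6)^2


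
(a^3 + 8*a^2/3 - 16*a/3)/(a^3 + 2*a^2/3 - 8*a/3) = (a + 4)/(a + 2)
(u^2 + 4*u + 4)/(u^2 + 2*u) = (u + 2)/u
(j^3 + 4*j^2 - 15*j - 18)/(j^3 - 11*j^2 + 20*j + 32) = (j^2 + 3*j - 18)/(j^2 - 12*j + 32)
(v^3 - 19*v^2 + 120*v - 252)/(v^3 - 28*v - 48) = (v^2 - 13*v + 42)/(v^2 + 6*v + 8)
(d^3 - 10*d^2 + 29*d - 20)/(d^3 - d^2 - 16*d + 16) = (d - 5)/(d + 4)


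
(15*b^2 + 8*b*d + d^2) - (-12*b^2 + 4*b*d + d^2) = 27*b^2 + 4*b*d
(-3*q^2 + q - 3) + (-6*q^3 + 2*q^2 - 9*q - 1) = -6*q^3 - q^2 - 8*q - 4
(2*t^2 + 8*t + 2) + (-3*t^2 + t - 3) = -t^2 + 9*t - 1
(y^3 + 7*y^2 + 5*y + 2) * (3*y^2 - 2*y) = 3*y^5 + 19*y^4 + y^3 - 4*y^2 - 4*y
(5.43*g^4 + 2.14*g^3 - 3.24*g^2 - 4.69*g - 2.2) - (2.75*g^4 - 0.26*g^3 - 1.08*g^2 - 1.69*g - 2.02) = 2.68*g^4 + 2.4*g^3 - 2.16*g^2 - 3.0*g - 0.18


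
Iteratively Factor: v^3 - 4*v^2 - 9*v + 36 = (v + 3)*(v^2 - 7*v + 12) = (v - 4)*(v + 3)*(v - 3)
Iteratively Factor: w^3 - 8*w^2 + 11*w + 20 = (w - 4)*(w^2 - 4*w - 5) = (w - 4)*(w + 1)*(w - 5)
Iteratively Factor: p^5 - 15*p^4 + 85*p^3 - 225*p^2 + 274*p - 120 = (p - 1)*(p^4 - 14*p^3 + 71*p^2 - 154*p + 120) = (p - 3)*(p - 1)*(p^3 - 11*p^2 + 38*p - 40) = (p - 3)*(p - 2)*(p - 1)*(p^2 - 9*p + 20) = (p - 5)*(p - 3)*(p - 2)*(p - 1)*(p - 4)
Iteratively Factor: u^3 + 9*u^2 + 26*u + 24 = (u + 2)*(u^2 + 7*u + 12) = (u + 2)*(u + 4)*(u + 3)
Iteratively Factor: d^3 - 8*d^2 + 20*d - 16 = (d - 4)*(d^2 - 4*d + 4) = (d - 4)*(d - 2)*(d - 2)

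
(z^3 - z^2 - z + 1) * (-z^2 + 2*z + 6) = -z^5 + 3*z^4 + 5*z^3 - 9*z^2 - 4*z + 6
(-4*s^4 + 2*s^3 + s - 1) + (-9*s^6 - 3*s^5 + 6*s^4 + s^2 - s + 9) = -9*s^6 - 3*s^5 + 2*s^4 + 2*s^3 + s^2 + 8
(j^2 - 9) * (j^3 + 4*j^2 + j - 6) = j^5 + 4*j^4 - 8*j^3 - 42*j^2 - 9*j + 54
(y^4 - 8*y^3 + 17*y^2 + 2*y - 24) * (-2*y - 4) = -2*y^5 + 12*y^4 - 2*y^3 - 72*y^2 + 40*y + 96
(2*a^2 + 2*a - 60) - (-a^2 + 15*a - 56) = 3*a^2 - 13*a - 4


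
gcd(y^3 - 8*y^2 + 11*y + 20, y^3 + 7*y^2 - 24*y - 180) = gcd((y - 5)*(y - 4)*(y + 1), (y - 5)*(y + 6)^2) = y - 5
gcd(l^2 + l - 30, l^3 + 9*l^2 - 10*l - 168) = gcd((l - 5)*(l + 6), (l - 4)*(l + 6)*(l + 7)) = l + 6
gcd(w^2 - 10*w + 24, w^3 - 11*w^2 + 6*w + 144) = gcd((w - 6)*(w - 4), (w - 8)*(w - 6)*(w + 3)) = w - 6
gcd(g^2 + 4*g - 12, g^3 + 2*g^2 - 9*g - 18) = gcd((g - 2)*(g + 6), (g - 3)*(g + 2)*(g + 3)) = 1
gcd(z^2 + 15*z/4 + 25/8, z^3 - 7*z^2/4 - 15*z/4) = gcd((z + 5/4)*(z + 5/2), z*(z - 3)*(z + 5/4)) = z + 5/4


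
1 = 1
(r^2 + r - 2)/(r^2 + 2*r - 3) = (r + 2)/(r + 3)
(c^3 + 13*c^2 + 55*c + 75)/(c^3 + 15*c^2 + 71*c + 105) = (c + 5)/(c + 7)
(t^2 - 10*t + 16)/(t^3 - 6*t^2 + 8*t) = (t - 8)/(t*(t - 4))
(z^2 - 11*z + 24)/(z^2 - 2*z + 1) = (z^2 - 11*z + 24)/(z^2 - 2*z + 1)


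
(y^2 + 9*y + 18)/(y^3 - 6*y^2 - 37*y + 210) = (y + 3)/(y^2 - 12*y + 35)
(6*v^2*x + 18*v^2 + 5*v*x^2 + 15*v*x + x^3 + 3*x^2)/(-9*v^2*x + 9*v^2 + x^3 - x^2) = (2*v*x + 6*v + x^2 + 3*x)/(-3*v*x + 3*v + x^2 - x)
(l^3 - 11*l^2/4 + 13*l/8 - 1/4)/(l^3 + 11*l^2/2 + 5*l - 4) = (4*l^2 - 9*l + 2)/(4*(l^2 + 6*l + 8))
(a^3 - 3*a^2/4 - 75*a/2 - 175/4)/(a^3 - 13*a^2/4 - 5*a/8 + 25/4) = 2*(a^2 - 2*a - 35)/(2*a^2 - 9*a + 10)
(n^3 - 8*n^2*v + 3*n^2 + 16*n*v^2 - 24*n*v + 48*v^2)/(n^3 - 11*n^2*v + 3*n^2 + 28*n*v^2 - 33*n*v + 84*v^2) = (-n + 4*v)/(-n + 7*v)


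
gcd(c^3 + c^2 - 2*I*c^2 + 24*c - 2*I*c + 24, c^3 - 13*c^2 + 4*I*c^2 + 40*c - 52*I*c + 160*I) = c + 4*I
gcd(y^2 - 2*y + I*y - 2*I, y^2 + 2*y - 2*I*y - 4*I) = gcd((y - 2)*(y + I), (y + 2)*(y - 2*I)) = 1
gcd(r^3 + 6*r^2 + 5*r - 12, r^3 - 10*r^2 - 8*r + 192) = r + 4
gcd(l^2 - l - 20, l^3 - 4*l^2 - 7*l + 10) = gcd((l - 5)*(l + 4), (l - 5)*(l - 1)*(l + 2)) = l - 5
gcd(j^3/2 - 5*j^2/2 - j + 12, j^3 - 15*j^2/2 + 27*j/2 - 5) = 1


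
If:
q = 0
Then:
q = 0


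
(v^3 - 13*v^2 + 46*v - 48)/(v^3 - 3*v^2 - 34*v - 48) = (v^2 - 5*v + 6)/(v^2 + 5*v + 6)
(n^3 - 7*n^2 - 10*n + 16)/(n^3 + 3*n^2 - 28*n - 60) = (n^2 - 9*n + 8)/(n^2 + n - 30)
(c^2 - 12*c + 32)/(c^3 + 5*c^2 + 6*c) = (c^2 - 12*c + 32)/(c*(c^2 + 5*c + 6))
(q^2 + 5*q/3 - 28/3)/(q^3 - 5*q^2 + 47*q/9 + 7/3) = 3*(q + 4)/(3*q^2 - 8*q - 3)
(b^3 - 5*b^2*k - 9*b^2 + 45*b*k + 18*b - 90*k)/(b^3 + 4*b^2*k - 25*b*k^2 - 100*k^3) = (b^2 - 9*b + 18)/(b^2 + 9*b*k + 20*k^2)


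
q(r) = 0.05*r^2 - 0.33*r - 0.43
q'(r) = 0.1*r - 0.33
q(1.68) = -0.84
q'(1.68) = -0.16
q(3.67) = -0.97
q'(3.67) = 0.04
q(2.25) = -0.92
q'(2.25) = -0.10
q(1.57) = -0.82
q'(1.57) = -0.17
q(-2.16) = 0.52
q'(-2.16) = -0.55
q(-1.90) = 0.38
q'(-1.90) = -0.52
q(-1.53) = 0.19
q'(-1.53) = -0.48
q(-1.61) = 0.23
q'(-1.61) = -0.49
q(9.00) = 0.65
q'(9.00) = 0.57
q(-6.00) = 3.35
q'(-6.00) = -0.93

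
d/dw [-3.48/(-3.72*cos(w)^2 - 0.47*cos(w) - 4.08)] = (25.8912*cos(w) + 1.6356)*sin(w)/(3.72*cos(w)^2 + 0.47*cos(w) + 4.08)^2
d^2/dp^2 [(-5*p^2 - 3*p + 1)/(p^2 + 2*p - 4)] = 2*(7*p^3 - 57*p^2 - 30*p - 96)/(p^6 + 6*p^5 - 40*p^3 + 96*p - 64)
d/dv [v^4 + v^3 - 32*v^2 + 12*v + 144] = 4*v^3 + 3*v^2 - 64*v + 12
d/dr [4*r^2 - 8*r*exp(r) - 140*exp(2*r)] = -8*r*exp(r) + 8*r - 280*exp(2*r) - 8*exp(r)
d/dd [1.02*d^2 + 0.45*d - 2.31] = 2.04*d + 0.45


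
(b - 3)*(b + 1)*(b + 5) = b^3 + 3*b^2 - 13*b - 15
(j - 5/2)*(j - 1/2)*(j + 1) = j^3 - 2*j^2 - 7*j/4 + 5/4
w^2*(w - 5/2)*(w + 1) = w^4 - 3*w^3/2 - 5*w^2/2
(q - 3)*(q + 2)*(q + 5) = q^3 + 4*q^2 - 11*q - 30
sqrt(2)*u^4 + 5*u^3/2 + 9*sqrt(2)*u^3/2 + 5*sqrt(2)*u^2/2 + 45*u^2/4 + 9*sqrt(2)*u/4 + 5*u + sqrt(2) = (u + 1/2)*(u + 4)*(u + sqrt(2))*(sqrt(2)*u + 1/2)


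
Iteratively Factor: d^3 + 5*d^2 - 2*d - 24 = (d + 3)*(d^2 + 2*d - 8) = (d - 2)*(d + 3)*(d + 4)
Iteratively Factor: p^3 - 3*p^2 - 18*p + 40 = (p - 2)*(p^2 - p - 20) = (p - 5)*(p - 2)*(p + 4)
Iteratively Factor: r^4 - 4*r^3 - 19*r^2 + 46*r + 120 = (r + 2)*(r^3 - 6*r^2 - 7*r + 60) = (r - 4)*(r + 2)*(r^2 - 2*r - 15) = (r - 5)*(r - 4)*(r + 2)*(r + 3)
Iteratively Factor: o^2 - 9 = (o + 3)*(o - 3)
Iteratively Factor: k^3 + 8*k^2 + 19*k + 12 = (k + 3)*(k^2 + 5*k + 4) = (k + 3)*(k + 4)*(k + 1)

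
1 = 1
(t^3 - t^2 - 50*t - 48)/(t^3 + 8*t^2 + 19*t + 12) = (t^2 - 2*t - 48)/(t^2 + 7*t + 12)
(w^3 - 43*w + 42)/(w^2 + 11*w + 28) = (w^2 - 7*w + 6)/(w + 4)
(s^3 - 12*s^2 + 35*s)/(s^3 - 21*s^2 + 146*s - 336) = s*(s - 5)/(s^2 - 14*s + 48)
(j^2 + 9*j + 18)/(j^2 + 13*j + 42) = (j + 3)/(j + 7)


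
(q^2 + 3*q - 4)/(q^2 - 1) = (q + 4)/(q + 1)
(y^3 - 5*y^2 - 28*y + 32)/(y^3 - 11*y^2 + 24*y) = (y^2 + 3*y - 4)/(y*(y - 3))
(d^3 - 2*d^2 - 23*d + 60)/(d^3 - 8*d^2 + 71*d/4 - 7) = 4*(d^2 + 2*d - 15)/(4*d^2 - 16*d + 7)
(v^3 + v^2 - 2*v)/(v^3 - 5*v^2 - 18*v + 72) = v*(v^2 + v - 2)/(v^3 - 5*v^2 - 18*v + 72)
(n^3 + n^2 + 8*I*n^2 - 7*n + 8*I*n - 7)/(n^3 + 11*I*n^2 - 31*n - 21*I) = (n + 1)/(n + 3*I)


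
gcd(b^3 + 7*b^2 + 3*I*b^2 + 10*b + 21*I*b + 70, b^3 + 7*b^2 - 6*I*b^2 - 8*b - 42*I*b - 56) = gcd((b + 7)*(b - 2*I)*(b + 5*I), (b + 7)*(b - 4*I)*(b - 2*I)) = b^2 + b*(7 - 2*I) - 14*I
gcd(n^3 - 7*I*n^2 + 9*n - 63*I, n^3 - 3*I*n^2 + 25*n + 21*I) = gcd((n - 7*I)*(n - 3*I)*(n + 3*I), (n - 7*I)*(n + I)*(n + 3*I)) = n^2 - 4*I*n + 21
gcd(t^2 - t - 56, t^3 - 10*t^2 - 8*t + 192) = t - 8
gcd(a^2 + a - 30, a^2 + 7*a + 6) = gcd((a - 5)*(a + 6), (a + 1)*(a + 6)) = a + 6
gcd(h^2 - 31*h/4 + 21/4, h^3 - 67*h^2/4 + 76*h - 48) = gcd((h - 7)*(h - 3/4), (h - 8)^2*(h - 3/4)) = h - 3/4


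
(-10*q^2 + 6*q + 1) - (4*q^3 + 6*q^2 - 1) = -4*q^3 - 16*q^2 + 6*q + 2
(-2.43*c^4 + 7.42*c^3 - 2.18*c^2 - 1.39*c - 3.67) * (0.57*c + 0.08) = -1.3851*c^5 + 4.035*c^4 - 0.649*c^3 - 0.9667*c^2 - 2.2031*c - 0.2936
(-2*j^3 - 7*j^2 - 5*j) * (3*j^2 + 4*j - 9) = -6*j^5 - 29*j^4 - 25*j^3 + 43*j^2 + 45*j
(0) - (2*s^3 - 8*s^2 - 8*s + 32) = -2*s^3 + 8*s^2 + 8*s - 32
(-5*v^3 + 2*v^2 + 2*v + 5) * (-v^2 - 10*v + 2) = 5*v^5 + 48*v^4 - 32*v^3 - 21*v^2 - 46*v + 10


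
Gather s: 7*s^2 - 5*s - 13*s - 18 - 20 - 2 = 7*s^2 - 18*s - 40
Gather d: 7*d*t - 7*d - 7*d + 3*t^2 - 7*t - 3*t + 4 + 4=d*(7*t - 14) + 3*t^2 - 10*t + 8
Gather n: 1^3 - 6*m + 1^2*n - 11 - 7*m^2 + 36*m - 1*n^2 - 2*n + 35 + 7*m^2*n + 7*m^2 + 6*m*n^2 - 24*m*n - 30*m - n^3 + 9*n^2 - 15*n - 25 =-n^3 + n^2*(6*m + 8) + n*(7*m^2 - 24*m - 16)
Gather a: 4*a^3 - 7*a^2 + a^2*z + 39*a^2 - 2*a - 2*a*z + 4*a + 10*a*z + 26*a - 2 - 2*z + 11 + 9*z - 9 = 4*a^3 + a^2*(z + 32) + a*(8*z + 28) + 7*z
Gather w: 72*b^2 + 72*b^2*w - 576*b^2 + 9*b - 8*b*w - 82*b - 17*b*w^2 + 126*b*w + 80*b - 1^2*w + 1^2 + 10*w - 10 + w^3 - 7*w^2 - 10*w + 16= -504*b^2 + 7*b + w^3 + w^2*(-17*b - 7) + w*(72*b^2 + 118*b - 1) + 7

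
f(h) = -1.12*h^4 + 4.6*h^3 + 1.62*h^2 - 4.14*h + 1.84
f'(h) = -4.48*h^3 + 13.8*h^2 + 3.24*h - 4.14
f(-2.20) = -56.43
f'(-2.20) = 103.23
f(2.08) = 20.67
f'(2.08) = 21.99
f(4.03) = 17.12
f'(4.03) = -60.18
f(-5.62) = -1857.53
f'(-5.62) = 1208.74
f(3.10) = 38.18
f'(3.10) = 5.06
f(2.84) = 35.66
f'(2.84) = 13.75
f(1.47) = 8.64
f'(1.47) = 16.21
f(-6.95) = -4048.48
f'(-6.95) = 2143.86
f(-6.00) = -2360.12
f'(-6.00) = 1440.90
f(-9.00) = -10531.40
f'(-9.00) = 4350.42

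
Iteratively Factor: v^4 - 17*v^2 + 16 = (v - 1)*(v^3 + v^2 - 16*v - 16) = (v - 1)*(v + 4)*(v^2 - 3*v - 4) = (v - 4)*(v - 1)*(v + 4)*(v + 1)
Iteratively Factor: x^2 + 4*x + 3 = (x + 1)*(x + 3)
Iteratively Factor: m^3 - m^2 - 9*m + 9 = (m - 1)*(m^2 - 9) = (m - 1)*(m + 3)*(m - 3)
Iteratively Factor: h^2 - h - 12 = (h + 3)*(h - 4)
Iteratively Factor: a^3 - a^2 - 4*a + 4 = (a - 2)*(a^2 + a - 2) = (a - 2)*(a - 1)*(a + 2)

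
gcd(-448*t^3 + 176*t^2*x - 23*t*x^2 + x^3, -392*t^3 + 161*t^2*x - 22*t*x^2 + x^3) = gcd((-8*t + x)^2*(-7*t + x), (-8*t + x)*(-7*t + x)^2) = 56*t^2 - 15*t*x + x^2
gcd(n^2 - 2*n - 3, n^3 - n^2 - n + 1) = n + 1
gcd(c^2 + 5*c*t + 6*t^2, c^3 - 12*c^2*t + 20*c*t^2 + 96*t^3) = c + 2*t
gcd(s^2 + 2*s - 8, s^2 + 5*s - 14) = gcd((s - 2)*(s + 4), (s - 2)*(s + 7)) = s - 2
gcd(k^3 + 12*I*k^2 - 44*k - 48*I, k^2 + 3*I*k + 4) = k + 4*I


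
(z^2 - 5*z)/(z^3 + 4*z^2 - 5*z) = (z - 5)/(z^2 + 4*z - 5)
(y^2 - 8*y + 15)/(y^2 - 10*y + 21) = (y - 5)/(y - 7)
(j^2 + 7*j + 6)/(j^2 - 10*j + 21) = (j^2 + 7*j + 6)/(j^2 - 10*j + 21)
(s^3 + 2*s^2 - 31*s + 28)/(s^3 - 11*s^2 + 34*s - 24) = (s + 7)/(s - 6)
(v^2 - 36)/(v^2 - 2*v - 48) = (v - 6)/(v - 8)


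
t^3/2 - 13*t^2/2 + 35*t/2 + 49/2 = (t/2 + 1/2)*(t - 7)^2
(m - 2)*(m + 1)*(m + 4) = m^3 + 3*m^2 - 6*m - 8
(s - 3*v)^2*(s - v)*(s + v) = s^4 - 6*s^3*v + 8*s^2*v^2 + 6*s*v^3 - 9*v^4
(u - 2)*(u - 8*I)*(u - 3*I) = u^3 - 2*u^2 - 11*I*u^2 - 24*u + 22*I*u + 48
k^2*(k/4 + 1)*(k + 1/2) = k^4/4 + 9*k^3/8 + k^2/2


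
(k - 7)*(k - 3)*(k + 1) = k^3 - 9*k^2 + 11*k + 21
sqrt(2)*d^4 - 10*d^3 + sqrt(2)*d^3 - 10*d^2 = d^2*(d - 5*sqrt(2))*(sqrt(2)*d + sqrt(2))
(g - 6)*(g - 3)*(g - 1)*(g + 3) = g^4 - 7*g^3 - 3*g^2 + 63*g - 54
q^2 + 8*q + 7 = (q + 1)*(q + 7)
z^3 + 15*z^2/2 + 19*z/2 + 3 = (z + 1/2)*(z + 1)*(z + 6)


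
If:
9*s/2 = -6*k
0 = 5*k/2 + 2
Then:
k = -4/5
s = 16/15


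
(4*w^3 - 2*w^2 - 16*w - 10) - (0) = 4*w^3 - 2*w^2 - 16*w - 10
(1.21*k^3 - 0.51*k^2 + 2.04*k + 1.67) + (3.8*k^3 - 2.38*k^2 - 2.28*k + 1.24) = 5.01*k^3 - 2.89*k^2 - 0.24*k + 2.91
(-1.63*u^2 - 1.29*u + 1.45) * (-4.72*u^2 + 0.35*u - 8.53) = 7.6936*u^4 + 5.5183*u^3 + 6.6084*u^2 + 11.5112*u - 12.3685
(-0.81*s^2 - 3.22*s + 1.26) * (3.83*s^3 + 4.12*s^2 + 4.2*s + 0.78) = -3.1023*s^5 - 15.6698*s^4 - 11.8426*s^3 - 8.9646*s^2 + 2.7804*s + 0.9828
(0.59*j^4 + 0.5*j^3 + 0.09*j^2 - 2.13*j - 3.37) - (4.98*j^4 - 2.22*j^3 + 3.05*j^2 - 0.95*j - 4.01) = -4.39*j^4 + 2.72*j^3 - 2.96*j^2 - 1.18*j + 0.64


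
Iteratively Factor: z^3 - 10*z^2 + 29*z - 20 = (z - 1)*(z^2 - 9*z + 20) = (z - 4)*(z - 1)*(z - 5)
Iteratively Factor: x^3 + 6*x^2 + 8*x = (x)*(x^2 + 6*x + 8) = x*(x + 4)*(x + 2)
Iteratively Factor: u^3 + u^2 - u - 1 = (u + 1)*(u^2 - 1) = (u - 1)*(u + 1)*(u + 1)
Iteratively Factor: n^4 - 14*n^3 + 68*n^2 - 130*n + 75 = (n - 3)*(n^3 - 11*n^2 + 35*n - 25) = (n - 3)*(n - 1)*(n^2 - 10*n + 25) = (n - 5)*(n - 3)*(n - 1)*(n - 5)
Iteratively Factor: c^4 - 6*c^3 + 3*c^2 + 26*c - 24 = (c - 4)*(c^3 - 2*c^2 - 5*c + 6) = (c - 4)*(c - 1)*(c^2 - c - 6) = (c - 4)*(c - 3)*(c - 1)*(c + 2)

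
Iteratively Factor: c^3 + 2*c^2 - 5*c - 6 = (c + 3)*(c^2 - c - 2) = (c - 2)*(c + 3)*(c + 1)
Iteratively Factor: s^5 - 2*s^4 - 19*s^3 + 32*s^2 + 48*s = (s - 4)*(s^4 + 2*s^3 - 11*s^2 - 12*s) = (s - 4)*(s - 3)*(s^3 + 5*s^2 + 4*s) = (s - 4)*(s - 3)*(s + 1)*(s^2 + 4*s) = (s - 4)*(s - 3)*(s + 1)*(s + 4)*(s)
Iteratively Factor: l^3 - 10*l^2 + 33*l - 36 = (l - 3)*(l^2 - 7*l + 12) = (l - 4)*(l - 3)*(l - 3)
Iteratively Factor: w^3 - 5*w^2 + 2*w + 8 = (w + 1)*(w^2 - 6*w + 8) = (w - 2)*(w + 1)*(w - 4)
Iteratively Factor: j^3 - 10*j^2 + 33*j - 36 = (j - 4)*(j^2 - 6*j + 9) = (j - 4)*(j - 3)*(j - 3)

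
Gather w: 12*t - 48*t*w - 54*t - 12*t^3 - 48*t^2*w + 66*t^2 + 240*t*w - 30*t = -12*t^3 + 66*t^2 - 72*t + w*(-48*t^2 + 192*t)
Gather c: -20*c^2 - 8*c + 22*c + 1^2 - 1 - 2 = -20*c^2 + 14*c - 2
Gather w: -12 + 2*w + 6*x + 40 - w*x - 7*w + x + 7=w*(-x - 5) + 7*x + 35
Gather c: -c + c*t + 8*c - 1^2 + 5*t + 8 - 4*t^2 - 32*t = c*(t + 7) - 4*t^2 - 27*t + 7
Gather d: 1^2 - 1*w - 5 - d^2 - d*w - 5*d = -d^2 + d*(-w - 5) - w - 4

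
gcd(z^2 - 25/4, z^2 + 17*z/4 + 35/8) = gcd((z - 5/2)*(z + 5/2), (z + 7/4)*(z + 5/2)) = z + 5/2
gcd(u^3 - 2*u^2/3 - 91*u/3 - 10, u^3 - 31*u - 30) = u^2 - u - 30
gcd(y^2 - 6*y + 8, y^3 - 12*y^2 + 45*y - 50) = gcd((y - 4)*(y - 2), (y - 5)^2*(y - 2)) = y - 2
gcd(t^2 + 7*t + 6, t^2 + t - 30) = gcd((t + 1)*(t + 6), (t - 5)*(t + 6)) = t + 6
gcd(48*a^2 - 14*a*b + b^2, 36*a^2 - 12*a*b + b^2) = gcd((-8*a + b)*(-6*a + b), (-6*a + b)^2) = 6*a - b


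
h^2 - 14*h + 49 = (h - 7)^2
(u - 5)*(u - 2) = u^2 - 7*u + 10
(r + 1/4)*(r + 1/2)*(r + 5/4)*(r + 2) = r^4 + 4*r^3 + 81*r^2/16 + 73*r/32 + 5/16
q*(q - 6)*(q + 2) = q^3 - 4*q^2 - 12*q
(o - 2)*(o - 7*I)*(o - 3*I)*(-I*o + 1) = -I*o^4 - 9*o^3 + 2*I*o^3 + 18*o^2 + 11*I*o^2 - 21*o - 22*I*o + 42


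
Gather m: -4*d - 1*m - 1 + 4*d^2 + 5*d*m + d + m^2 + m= 4*d^2 + 5*d*m - 3*d + m^2 - 1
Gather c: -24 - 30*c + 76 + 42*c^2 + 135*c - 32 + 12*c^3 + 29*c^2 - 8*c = 12*c^3 + 71*c^2 + 97*c + 20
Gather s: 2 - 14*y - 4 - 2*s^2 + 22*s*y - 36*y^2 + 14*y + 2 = -2*s^2 + 22*s*y - 36*y^2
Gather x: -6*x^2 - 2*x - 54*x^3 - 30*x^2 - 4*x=-54*x^3 - 36*x^2 - 6*x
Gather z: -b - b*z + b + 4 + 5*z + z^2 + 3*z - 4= z^2 + z*(8 - b)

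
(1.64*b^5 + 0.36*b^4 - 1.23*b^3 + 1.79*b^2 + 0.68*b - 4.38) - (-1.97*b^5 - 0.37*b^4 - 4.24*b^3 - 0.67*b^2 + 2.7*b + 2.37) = 3.61*b^5 + 0.73*b^4 + 3.01*b^3 + 2.46*b^2 - 2.02*b - 6.75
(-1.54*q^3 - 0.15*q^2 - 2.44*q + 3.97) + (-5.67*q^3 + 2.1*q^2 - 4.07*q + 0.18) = -7.21*q^3 + 1.95*q^2 - 6.51*q + 4.15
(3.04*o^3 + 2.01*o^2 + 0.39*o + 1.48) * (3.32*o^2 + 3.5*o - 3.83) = 10.0928*o^5 + 17.3132*o^4 - 3.3134*o^3 - 1.4197*o^2 + 3.6863*o - 5.6684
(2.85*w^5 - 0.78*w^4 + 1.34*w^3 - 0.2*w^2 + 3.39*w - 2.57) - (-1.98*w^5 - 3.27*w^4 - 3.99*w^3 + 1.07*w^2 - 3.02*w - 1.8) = 4.83*w^5 + 2.49*w^4 + 5.33*w^3 - 1.27*w^2 + 6.41*w - 0.77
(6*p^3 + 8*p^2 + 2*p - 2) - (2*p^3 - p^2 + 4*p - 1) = 4*p^3 + 9*p^2 - 2*p - 1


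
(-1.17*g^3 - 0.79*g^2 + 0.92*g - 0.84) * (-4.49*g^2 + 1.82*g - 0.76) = 5.2533*g^5 + 1.4177*g^4 - 4.6794*g^3 + 6.0464*g^2 - 2.228*g + 0.6384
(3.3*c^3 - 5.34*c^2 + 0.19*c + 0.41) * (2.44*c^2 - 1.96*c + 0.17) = 8.052*c^5 - 19.4976*c^4 + 11.491*c^3 - 0.2798*c^2 - 0.7713*c + 0.0697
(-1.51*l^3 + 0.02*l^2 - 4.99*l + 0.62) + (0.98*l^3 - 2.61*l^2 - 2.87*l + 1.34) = -0.53*l^3 - 2.59*l^2 - 7.86*l + 1.96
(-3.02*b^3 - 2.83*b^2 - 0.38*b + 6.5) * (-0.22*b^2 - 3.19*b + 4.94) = 0.6644*b^5 + 10.2564*b^4 - 5.8075*b^3 - 14.198*b^2 - 22.6122*b + 32.11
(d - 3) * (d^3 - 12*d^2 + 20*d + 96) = d^4 - 15*d^3 + 56*d^2 + 36*d - 288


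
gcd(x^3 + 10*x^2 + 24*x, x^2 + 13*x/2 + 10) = x + 4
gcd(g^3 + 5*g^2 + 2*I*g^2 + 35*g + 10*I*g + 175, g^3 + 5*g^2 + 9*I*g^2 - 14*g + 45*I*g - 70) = g^2 + g*(5 + 7*I) + 35*I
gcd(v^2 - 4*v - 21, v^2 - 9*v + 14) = v - 7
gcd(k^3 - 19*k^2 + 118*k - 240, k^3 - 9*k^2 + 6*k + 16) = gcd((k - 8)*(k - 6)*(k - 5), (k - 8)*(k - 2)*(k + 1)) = k - 8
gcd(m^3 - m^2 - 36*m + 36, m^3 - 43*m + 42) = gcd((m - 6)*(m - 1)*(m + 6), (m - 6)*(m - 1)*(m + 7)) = m^2 - 7*m + 6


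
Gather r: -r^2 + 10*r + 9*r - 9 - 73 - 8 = -r^2 + 19*r - 90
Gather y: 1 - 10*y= 1 - 10*y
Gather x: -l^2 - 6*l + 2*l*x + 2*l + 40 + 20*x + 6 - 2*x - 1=-l^2 - 4*l + x*(2*l + 18) + 45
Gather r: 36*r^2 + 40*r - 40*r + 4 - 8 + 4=36*r^2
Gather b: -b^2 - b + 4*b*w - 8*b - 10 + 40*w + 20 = -b^2 + b*(4*w - 9) + 40*w + 10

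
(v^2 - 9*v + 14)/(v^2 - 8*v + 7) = (v - 2)/(v - 1)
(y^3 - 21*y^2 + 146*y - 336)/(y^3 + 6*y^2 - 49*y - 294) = (y^2 - 14*y + 48)/(y^2 + 13*y + 42)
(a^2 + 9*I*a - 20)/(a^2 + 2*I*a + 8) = (a + 5*I)/(a - 2*I)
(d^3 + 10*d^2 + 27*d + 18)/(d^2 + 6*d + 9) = (d^2 + 7*d + 6)/(d + 3)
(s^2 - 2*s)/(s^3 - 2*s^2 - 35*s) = (2 - s)/(-s^2 + 2*s + 35)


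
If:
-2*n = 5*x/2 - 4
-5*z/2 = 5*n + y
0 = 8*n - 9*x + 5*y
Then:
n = -125*z/98 - 72/49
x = 50*z/49 + 136/49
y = 190*z/49 + 360/49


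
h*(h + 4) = h^2 + 4*h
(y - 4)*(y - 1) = y^2 - 5*y + 4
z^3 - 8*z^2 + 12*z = z*(z - 6)*(z - 2)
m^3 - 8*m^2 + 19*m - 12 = (m - 4)*(m - 3)*(m - 1)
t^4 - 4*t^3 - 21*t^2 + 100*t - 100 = (t - 5)*(t - 2)^2*(t + 5)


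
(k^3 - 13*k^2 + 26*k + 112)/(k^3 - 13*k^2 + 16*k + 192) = (k^2 - 5*k - 14)/(k^2 - 5*k - 24)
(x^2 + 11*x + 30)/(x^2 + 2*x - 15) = (x + 6)/(x - 3)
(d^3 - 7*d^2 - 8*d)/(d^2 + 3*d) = (d^2 - 7*d - 8)/(d + 3)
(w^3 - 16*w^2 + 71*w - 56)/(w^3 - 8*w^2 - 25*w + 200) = (w^2 - 8*w + 7)/(w^2 - 25)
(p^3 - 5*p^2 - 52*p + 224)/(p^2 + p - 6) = (p^3 - 5*p^2 - 52*p + 224)/(p^2 + p - 6)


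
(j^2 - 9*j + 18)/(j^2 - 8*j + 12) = (j - 3)/(j - 2)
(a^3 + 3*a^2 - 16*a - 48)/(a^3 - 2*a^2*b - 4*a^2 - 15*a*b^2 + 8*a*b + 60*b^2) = (a^2 + 7*a + 12)/(a^2 - 2*a*b - 15*b^2)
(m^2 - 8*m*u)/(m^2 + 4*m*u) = (m - 8*u)/(m + 4*u)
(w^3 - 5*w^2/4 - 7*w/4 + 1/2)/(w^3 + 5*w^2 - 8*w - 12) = (w - 1/4)/(w + 6)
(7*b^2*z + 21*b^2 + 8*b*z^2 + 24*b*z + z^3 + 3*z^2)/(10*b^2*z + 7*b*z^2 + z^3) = (7*b^2*z + 21*b^2 + 8*b*z^2 + 24*b*z + z^3 + 3*z^2)/(z*(10*b^2 + 7*b*z + z^2))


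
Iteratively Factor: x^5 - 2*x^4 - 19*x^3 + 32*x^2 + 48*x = (x - 4)*(x^4 + 2*x^3 - 11*x^2 - 12*x) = (x - 4)*(x + 4)*(x^3 - 2*x^2 - 3*x) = x*(x - 4)*(x + 4)*(x^2 - 2*x - 3) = x*(x - 4)*(x - 3)*(x + 4)*(x + 1)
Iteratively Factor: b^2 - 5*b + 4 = (b - 1)*(b - 4)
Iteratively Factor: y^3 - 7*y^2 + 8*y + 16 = (y + 1)*(y^2 - 8*y + 16) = (y - 4)*(y + 1)*(y - 4)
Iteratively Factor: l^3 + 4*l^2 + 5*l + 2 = (l + 2)*(l^2 + 2*l + 1) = (l + 1)*(l + 2)*(l + 1)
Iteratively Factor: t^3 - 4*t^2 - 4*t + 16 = (t - 2)*(t^2 - 2*t - 8) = (t - 2)*(t + 2)*(t - 4)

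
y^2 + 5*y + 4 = (y + 1)*(y + 4)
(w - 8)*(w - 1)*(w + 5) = w^3 - 4*w^2 - 37*w + 40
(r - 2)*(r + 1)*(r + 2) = r^3 + r^2 - 4*r - 4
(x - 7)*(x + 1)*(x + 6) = x^3 - 43*x - 42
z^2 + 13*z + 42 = (z + 6)*(z + 7)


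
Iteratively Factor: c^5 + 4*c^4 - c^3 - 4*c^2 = (c)*(c^4 + 4*c^3 - c^2 - 4*c) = c^2*(c^3 + 4*c^2 - c - 4) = c^2*(c + 1)*(c^2 + 3*c - 4) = c^2*(c - 1)*(c + 1)*(c + 4)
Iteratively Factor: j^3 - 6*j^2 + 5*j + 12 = (j - 4)*(j^2 - 2*j - 3) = (j - 4)*(j + 1)*(j - 3)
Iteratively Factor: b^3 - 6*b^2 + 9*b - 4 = (b - 1)*(b^2 - 5*b + 4) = (b - 4)*(b - 1)*(b - 1)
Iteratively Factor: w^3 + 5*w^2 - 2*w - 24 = (w + 3)*(w^2 + 2*w - 8) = (w + 3)*(w + 4)*(w - 2)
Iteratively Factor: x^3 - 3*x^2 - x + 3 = (x + 1)*(x^2 - 4*x + 3) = (x - 1)*(x + 1)*(x - 3)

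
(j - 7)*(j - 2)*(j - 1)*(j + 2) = j^4 - 8*j^3 + 3*j^2 + 32*j - 28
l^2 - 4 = (l - 2)*(l + 2)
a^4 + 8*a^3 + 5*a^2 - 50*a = a*(a - 2)*(a + 5)^2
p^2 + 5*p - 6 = (p - 1)*(p + 6)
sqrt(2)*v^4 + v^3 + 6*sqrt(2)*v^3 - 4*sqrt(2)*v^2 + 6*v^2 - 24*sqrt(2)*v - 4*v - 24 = (v - 2)*(v + 2)*(v + 6)*(sqrt(2)*v + 1)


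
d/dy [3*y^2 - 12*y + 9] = 6*y - 12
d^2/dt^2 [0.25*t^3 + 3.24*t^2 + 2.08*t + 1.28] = 1.5*t + 6.48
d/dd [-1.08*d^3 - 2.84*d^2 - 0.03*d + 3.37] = -3.24*d^2 - 5.68*d - 0.03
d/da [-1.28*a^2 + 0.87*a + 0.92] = 0.87 - 2.56*a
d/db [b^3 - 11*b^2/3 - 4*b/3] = 3*b^2 - 22*b/3 - 4/3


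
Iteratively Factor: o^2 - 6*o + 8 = (o - 2)*(o - 4)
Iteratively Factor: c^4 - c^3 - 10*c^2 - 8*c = (c + 2)*(c^3 - 3*c^2 - 4*c) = c*(c + 2)*(c^2 - 3*c - 4) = c*(c + 1)*(c + 2)*(c - 4)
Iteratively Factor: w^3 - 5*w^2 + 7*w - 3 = (w - 1)*(w^2 - 4*w + 3) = (w - 1)^2*(w - 3)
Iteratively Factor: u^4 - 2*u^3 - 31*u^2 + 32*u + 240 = (u + 4)*(u^3 - 6*u^2 - 7*u + 60) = (u - 5)*(u + 4)*(u^2 - u - 12) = (u - 5)*(u - 4)*(u + 4)*(u + 3)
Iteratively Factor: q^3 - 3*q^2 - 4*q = (q)*(q^2 - 3*q - 4) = q*(q + 1)*(q - 4)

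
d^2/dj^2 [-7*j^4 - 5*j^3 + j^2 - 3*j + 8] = -84*j^2 - 30*j + 2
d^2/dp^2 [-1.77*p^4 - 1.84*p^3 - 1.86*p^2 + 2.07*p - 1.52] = -21.24*p^2 - 11.04*p - 3.72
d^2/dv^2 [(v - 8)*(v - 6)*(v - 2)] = 6*v - 32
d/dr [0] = 0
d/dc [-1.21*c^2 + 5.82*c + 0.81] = 5.82 - 2.42*c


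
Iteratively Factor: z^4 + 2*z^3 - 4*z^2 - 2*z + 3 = (z - 1)*(z^3 + 3*z^2 - z - 3) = (z - 1)*(z + 3)*(z^2 - 1) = (z - 1)^2*(z + 3)*(z + 1)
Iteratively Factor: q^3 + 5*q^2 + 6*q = (q + 2)*(q^2 + 3*q) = q*(q + 2)*(q + 3)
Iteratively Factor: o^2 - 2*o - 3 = (o + 1)*(o - 3)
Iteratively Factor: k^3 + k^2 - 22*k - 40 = (k + 2)*(k^2 - k - 20) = (k + 2)*(k + 4)*(k - 5)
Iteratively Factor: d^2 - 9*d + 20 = (d - 5)*(d - 4)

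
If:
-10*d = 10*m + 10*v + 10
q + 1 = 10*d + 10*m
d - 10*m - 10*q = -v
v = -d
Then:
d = 6/5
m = -1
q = 1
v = -6/5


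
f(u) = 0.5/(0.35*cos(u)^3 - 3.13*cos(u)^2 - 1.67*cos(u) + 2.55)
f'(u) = 0.5*(1.05*sin(u)*cos(u)^2 - 6.26*sin(u)*cos(u) - 1.67*sin(u))/(0.35*cos(u)^3 - 3.13*cos(u)^2 - 1.67*cos(u) + 2.55)^2 = (0.525*cos(u)^2 - 3.13*cos(u) - 0.835)*sin(u)/(0.35*cos(u)^3 - 3.13*cos(u)^2 - 1.67*cos(u) + 2.55)^2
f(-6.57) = -0.31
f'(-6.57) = 0.36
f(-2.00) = 0.19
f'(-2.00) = -0.07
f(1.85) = 0.18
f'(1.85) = 0.01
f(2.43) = 0.27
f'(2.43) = 0.34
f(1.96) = 0.18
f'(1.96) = 0.05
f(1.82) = 0.18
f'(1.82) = -0.00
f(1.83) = 0.18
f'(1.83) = 0.00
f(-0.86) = 2.22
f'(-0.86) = 39.63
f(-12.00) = -0.57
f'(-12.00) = -2.16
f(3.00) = 0.63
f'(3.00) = 0.62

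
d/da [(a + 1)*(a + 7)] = 2*a + 8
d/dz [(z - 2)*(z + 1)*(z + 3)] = 3*z^2 + 4*z - 5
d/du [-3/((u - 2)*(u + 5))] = 3*(2*u + 3)/((u - 2)^2*(u + 5)^2)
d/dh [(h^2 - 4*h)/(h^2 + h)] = 5/(h^2 + 2*h + 1)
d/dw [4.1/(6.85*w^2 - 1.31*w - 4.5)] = (5.371 - 56.17*w)/(-6.85*w^2 + 1.31*w + 4.5)^2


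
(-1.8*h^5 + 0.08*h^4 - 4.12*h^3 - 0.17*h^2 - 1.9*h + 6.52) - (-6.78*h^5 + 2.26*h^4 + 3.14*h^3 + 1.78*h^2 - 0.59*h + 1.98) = 4.98*h^5 - 2.18*h^4 - 7.26*h^3 - 1.95*h^2 - 1.31*h + 4.54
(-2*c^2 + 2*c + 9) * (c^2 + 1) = -2*c^4 + 2*c^3 + 7*c^2 + 2*c + 9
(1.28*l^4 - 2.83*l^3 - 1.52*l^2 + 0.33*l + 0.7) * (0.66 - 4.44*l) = -5.6832*l^5 + 13.41*l^4 + 4.881*l^3 - 2.4684*l^2 - 2.8902*l + 0.462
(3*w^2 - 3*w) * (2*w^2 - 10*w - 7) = 6*w^4 - 36*w^3 + 9*w^2 + 21*w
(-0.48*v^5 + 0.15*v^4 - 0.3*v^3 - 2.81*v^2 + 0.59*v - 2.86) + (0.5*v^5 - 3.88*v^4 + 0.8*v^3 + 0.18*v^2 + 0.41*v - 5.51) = 0.02*v^5 - 3.73*v^4 + 0.5*v^3 - 2.63*v^2 + 1.0*v - 8.37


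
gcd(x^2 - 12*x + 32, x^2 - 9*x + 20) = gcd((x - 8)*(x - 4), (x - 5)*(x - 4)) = x - 4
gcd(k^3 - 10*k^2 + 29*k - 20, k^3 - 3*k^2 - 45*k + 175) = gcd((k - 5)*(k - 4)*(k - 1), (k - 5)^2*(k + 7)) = k - 5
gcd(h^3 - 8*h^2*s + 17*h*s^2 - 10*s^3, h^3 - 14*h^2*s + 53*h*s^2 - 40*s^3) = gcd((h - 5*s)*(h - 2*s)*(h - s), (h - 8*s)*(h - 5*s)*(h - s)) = h^2 - 6*h*s + 5*s^2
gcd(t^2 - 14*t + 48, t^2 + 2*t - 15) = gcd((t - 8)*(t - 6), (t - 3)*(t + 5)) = 1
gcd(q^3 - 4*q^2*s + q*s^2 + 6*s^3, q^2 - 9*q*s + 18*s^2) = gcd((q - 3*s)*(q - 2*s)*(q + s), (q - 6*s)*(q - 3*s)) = q - 3*s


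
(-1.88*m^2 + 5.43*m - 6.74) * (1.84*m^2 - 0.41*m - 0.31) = -3.4592*m^4 + 10.762*m^3 - 14.0451*m^2 + 1.0801*m + 2.0894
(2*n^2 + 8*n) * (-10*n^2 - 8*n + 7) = -20*n^4 - 96*n^3 - 50*n^2 + 56*n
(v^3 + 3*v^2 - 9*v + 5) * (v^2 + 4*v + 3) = v^5 + 7*v^4 + 6*v^3 - 22*v^2 - 7*v + 15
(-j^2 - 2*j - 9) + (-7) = -j^2 - 2*j - 16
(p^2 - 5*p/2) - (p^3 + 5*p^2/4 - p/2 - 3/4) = -p^3 - p^2/4 - 2*p + 3/4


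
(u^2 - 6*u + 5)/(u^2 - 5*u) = (u - 1)/u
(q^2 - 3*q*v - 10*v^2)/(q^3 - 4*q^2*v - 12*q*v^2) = (q - 5*v)/(q*(q - 6*v))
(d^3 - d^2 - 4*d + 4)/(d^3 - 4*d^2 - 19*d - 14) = (d^2 - 3*d + 2)/(d^2 - 6*d - 7)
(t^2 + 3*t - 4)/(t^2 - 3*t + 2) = (t + 4)/(t - 2)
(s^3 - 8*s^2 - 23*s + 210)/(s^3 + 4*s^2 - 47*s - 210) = (s - 6)/(s + 6)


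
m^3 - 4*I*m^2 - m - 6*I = (m - 3*I)*(m - 2*I)*(m + I)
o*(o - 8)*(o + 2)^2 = o^4 - 4*o^3 - 28*o^2 - 32*o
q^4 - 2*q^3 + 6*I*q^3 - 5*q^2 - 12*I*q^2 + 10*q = q*(q - 2)*(q + I)*(q + 5*I)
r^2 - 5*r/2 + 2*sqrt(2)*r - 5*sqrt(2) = (r - 5/2)*(r + 2*sqrt(2))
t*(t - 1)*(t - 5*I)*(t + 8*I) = t^4 - t^3 + 3*I*t^3 + 40*t^2 - 3*I*t^2 - 40*t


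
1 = 1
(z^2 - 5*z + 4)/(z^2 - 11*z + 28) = (z - 1)/(z - 7)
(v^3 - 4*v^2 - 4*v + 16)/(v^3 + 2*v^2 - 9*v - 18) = (v^2 - 6*v + 8)/(v^2 - 9)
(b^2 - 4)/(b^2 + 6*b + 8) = (b - 2)/(b + 4)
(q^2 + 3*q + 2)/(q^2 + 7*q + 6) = (q + 2)/(q + 6)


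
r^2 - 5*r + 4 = (r - 4)*(r - 1)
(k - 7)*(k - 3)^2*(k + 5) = k^4 - 8*k^3 - 14*k^2 + 192*k - 315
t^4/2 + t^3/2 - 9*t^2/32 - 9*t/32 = t*(t/2 + 1/2)*(t - 3/4)*(t + 3/4)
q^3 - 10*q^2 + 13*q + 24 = (q - 8)*(q - 3)*(q + 1)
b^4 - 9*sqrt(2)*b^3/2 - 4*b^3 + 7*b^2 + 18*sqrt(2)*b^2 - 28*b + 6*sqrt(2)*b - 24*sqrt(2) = (b - 4)*(b - 3*sqrt(2))*(b - 2*sqrt(2))*(b + sqrt(2)/2)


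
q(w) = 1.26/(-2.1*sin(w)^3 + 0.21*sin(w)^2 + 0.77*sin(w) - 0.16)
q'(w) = 1.26*(6.3*sin(w)^2*cos(w) - 0.42*sin(w)*cos(w) - 0.77*cos(w))/(-2.1*sin(w)^3 + 0.21*sin(w)^2 + 0.77*sin(w) - 0.16)^2 = (7.938*sin(w)^2 - 0.5292*sin(w) - 0.9702)*cos(w)/(2.1*sin(w)^3 - 0.21*sin(w)^2 - 0.77*sin(w) + 0.16)^2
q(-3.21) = -11.77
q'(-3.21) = 84.37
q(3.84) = -125.90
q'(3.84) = -20277.79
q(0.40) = 26.42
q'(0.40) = 11.14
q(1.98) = -1.40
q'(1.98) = -2.58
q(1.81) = -1.11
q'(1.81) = -1.10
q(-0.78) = 9.49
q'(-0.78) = 134.13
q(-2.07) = 1.69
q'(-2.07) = -4.82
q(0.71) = -8.37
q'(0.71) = 68.92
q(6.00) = -4.03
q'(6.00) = -1.99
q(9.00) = 27.39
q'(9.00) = -68.83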